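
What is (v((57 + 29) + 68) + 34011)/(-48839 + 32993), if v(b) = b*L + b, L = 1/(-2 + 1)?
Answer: -11337/5282 ≈ -2.1463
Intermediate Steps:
L = -1 (L = 1/(-1) = -1)
v(b) = 0 (v(b) = b*(-1) + b = -b + b = 0)
(v((57 + 29) + 68) + 34011)/(-48839 + 32993) = (0 + 34011)/(-48839 + 32993) = 34011/(-15846) = 34011*(-1/15846) = -11337/5282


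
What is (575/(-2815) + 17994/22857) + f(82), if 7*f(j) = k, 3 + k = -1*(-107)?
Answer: 463612511/30026479 ≈ 15.440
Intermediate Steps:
k = 104 (k = -3 - 1*(-107) = -3 + 107 = 104)
f(j) = 104/7 (f(j) = (⅐)*104 = 104/7)
(575/(-2815) + 17994/22857) + f(82) = (575/(-2815) + 17994/22857) + 104/7 = (575*(-1/2815) + 17994*(1/22857)) + 104/7 = (-115/563 + 5998/7619) + 104/7 = 2500689/4289497 + 104/7 = 463612511/30026479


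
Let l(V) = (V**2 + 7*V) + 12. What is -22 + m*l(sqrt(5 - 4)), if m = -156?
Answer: -3142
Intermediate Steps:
l(V) = 12 + V**2 + 7*V
-22 + m*l(sqrt(5 - 4)) = -22 - 156*(12 + (sqrt(5 - 4))**2 + 7*sqrt(5 - 4)) = -22 - 156*(12 + (sqrt(1))**2 + 7*sqrt(1)) = -22 - 156*(12 + 1**2 + 7*1) = -22 - 156*(12 + 1 + 7) = -22 - 156*20 = -22 - 3120 = -3142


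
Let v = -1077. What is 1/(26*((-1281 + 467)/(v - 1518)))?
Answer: 2595/21164 ≈ 0.12261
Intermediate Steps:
1/(26*((-1281 + 467)/(v - 1518))) = 1/(26*((-1281 + 467)/(-1077 - 1518))) = 1/(26*(-814/(-2595))) = 1/(26*(-814*(-1/2595))) = 1/(26*(814/2595)) = 1/(21164/2595) = 2595/21164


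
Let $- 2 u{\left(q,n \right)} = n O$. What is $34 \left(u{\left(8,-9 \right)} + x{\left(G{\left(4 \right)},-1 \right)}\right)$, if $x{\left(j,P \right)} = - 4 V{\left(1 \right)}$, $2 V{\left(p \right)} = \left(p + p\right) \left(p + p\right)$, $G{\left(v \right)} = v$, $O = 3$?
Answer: $187$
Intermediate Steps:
$V{\left(p \right)} = 2 p^{2}$ ($V{\left(p \right)} = \frac{\left(p + p\right) \left(p + p\right)}{2} = \frac{2 p 2 p}{2} = \frac{4 p^{2}}{2} = 2 p^{2}$)
$u{\left(q,n \right)} = - \frac{3 n}{2}$ ($u{\left(q,n \right)} = - \frac{n 3}{2} = - \frac{3 n}{2}$)
$x{\left(j,P \right)} = -8$ ($x{\left(j,P \right)} = - 4 \cdot 2 \cdot 1^{2} = - 4 \cdot 2 \cdot 1 = \left(-4\right) 2 = -8$)
$34 \left(u{\left(8,-9 \right)} + x{\left(G{\left(4 \right)},-1 \right)}\right) = 34 \left(\left(- \frac{3}{2}\right) \left(-9\right) - 8\right) = 34 \left(\frac{27}{2} - 8\right) = 34 \cdot \frac{11}{2} = 187$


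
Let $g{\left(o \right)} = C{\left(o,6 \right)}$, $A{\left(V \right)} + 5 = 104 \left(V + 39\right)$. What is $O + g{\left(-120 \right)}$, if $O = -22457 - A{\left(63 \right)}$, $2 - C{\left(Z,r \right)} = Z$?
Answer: $-32938$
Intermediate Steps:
$A{\left(V \right)} = 4051 + 104 V$ ($A{\left(V \right)} = -5 + 104 \left(V + 39\right) = -5 + 104 \left(39 + V\right) = -5 + \left(4056 + 104 V\right) = 4051 + 104 V$)
$C{\left(Z,r \right)} = 2 - Z$
$g{\left(o \right)} = 2 - o$
$O = -33060$ ($O = -22457 - \left(4051 + 104 \cdot 63\right) = -22457 - \left(4051 + 6552\right) = -22457 - 10603 = -33060$)
$O + g{\left(-120 \right)} = -33060 + \left(2 - -120\right) = -33060 + \left(2 + 120\right) = -33060 + 122 = -32938$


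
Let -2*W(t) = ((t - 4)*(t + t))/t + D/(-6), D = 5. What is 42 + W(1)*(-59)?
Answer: -1915/12 ≈ -159.58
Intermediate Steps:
W(t) = 53/12 - t (W(t) = -(((t - 4)*(t + t))/t + 5/(-6))/2 = -(((-4 + t)*(2*t))/t + 5*(-⅙))/2 = -((2*t*(-4 + t))/t - ⅚)/2 = -((-8 + 2*t) - ⅚)/2 = -(-53/6 + 2*t)/2 = 53/12 - t)
42 + W(1)*(-59) = 42 + (53/12 - 1*1)*(-59) = 42 + (53/12 - 1)*(-59) = 42 + (41/12)*(-59) = 42 - 2419/12 = -1915/12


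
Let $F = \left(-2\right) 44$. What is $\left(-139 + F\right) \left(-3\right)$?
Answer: $681$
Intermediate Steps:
$F = -88$
$\left(-139 + F\right) \left(-3\right) = \left(-139 - 88\right) \left(-3\right) = \left(-227\right) \left(-3\right) = 681$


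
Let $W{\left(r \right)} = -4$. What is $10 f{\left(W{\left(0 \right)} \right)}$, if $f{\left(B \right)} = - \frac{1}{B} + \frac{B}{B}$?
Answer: $\frac{25}{2} \approx 12.5$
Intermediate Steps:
$f{\left(B \right)} = 1 - \frac{1}{B}$ ($f{\left(B \right)} = - \frac{1}{B} + 1 = 1 - \frac{1}{B}$)
$10 f{\left(W{\left(0 \right)} \right)} = 10 \frac{-1 - 4}{-4} = 10 \left(\left(- \frac{1}{4}\right) \left(-5\right)\right) = 10 \cdot \frac{5}{4} = \frac{25}{2}$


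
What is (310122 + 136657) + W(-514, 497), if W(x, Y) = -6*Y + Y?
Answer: 444294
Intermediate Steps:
W(x, Y) = -5*Y
(310122 + 136657) + W(-514, 497) = (310122 + 136657) - 5*497 = 446779 - 2485 = 444294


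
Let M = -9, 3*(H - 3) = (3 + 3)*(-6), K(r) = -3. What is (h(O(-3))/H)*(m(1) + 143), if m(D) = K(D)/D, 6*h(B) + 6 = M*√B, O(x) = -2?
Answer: 140/9 + 70*I*√2/3 ≈ 15.556 + 32.998*I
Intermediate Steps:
H = -9 (H = 3 + ((3 + 3)*(-6))/3 = 3 + (6*(-6))/3 = 3 + (⅓)*(-36) = 3 - 12 = -9)
h(B) = -1 - 3*√B/2 (h(B) = -1 + (-9*√B)/6 = -1 - 3*√B/2)
m(D) = -3/D
(h(O(-3))/H)*(m(1) + 143) = ((-1 - 3*I*√2/2)/(-9))*(-3/1 + 143) = ((-1 - 3*I*√2/2)*(-⅑))*(-3*1 + 143) = ((-1 - 3*I*√2/2)*(-⅑))*(-3 + 143) = (⅑ + I*√2/6)*140 = 140/9 + 70*I*√2/3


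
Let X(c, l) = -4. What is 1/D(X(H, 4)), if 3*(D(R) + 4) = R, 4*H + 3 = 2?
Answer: -3/16 ≈ -0.18750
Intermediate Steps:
H = -¼ (H = -¾ + (¼)*2 = -¾ + ½ = -¼ ≈ -0.25000)
D(R) = -4 + R/3
1/D(X(H, 4)) = 1/(-4 + (⅓)*(-4)) = 1/(-4 - 4/3) = 1/(-16/3) = -3/16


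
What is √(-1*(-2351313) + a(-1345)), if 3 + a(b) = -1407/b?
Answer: 3*√472620051685/1345 ≈ 1533.4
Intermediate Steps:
a(b) = -3 - 1407/b
√(-1*(-2351313) + a(-1345)) = √(-1*(-2351313) + (-3 - 1407/(-1345))) = √(2351313 + (-3 - 1407*(-1/1345))) = √(2351313 + (-3 + 1407/1345)) = √(2351313 - 2628/1345) = √(3162513357/1345) = 3*√472620051685/1345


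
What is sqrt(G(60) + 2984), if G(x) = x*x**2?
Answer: 2*sqrt(54746) ≈ 467.96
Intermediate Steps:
G(x) = x**3
sqrt(G(60) + 2984) = sqrt(60**3 + 2984) = sqrt(216000 + 2984) = sqrt(218984) = 2*sqrt(54746)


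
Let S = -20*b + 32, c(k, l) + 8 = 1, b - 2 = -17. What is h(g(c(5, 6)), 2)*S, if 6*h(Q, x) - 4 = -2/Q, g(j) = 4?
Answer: 581/3 ≈ 193.67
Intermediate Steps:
b = -15 (b = 2 - 17 = -15)
c(k, l) = -7 (c(k, l) = -8 + 1 = -7)
h(Q, x) = 2/3 - 1/(3*Q) (h(Q, x) = 2/3 + (-2/Q)/6 = 2/3 - 1/(3*Q))
S = 332 (S = -20*(-15) + 32 = 300 + 32 = 332)
h(g(c(5, 6)), 2)*S = ((1/3)*(-1 + 2*4)/4)*332 = ((1/3)*(1/4)*(-1 + 8))*332 = ((1/3)*(1/4)*7)*332 = (7/12)*332 = 581/3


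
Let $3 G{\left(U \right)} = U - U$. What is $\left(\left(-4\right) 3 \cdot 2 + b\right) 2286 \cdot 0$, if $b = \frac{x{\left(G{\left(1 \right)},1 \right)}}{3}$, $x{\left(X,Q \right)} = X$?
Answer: $0$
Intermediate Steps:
$G{\left(U \right)} = 0$ ($G{\left(U \right)} = \frac{U - U}{3} = \frac{1}{3} \cdot 0 = 0$)
$b = 0$ ($b = \frac{0}{3} = 0 \cdot \frac{1}{3} = 0$)
$\left(\left(-4\right) 3 \cdot 2 + b\right) 2286 \cdot 0 = \left(\left(-4\right) 3 \cdot 2 + 0\right) 2286 \cdot 0 = \left(\left(-12\right) 2 + 0\right) 0 = \left(-24 + 0\right) 0 = \left(-24\right) 0 = 0$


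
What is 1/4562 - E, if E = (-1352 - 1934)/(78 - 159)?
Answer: -14990651/369522 ≈ -40.568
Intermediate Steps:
E = 3286/81 (E = -3286/(-81) = -3286*(-1/81) = 3286/81 ≈ 40.568)
1/4562 - E = 1/4562 - 1*3286/81 = 1/4562 - 3286/81 = -14990651/369522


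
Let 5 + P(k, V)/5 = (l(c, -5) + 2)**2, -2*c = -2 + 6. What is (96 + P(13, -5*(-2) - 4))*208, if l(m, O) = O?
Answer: 24128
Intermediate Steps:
c = -2 (c = -(-2 + 6)/2 = -1/2*4 = -2)
P(k, V) = 20 (P(k, V) = -25 + 5*(-5 + 2)**2 = -25 + 5*(-3)**2 = -25 + 5*9 = -25 + 45 = 20)
(96 + P(13, -5*(-2) - 4))*208 = (96 + 20)*208 = 116*208 = 24128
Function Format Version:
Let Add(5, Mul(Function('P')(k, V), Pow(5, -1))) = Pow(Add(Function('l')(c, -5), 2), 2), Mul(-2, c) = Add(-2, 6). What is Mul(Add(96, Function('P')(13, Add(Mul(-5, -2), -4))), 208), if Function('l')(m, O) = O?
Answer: 24128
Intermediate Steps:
c = -2 (c = Mul(Rational(-1, 2), Add(-2, 6)) = Mul(Rational(-1, 2), 4) = -2)
Function('P')(k, V) = 20 (Function('P')(k, V) = Add(-25, Mul(5, Pow(Add(-5, 2), 2))) = Add(-25, Mul(5, Pow(-3, 2))) = Add(-25, Mul(5, 9)) = Add(-25, 45) = 20)
Mul(Add(96, Function('P')(13, Add(Mul(-5, -2), -4))), 208) = Mul(Add(96, 20), 208) = Mul(116, 208) = 24128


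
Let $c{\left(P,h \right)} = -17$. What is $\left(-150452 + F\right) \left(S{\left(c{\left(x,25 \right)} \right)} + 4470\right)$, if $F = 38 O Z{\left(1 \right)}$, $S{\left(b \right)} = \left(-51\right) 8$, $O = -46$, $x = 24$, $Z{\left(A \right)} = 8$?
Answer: $-667939032$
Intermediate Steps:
$S{\left(b \right)} = -408$
$F = -13984$ ($F = 38 \left(-46\right) 8 = \left(-1748\right) 8 = -13984$)
$\left(-150452 + F\right) \left(S{\left(c{\left(x,25 \right)} \right)} + 4470\right) = \left(-150452 - 13984\right) \left(-408 + 4470\right) = \left(-164436\right) 4062 = -667939032$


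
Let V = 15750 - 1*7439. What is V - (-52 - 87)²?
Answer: -11010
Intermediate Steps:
V = 8311 (V = 15750 - 7439 = 8311)
V - (-52 - 87)² = 8311 - (-52 - 87)² = 8311 - 1*(-139)² = 8311 - 1*19321 = 8311 - 19321 = -11010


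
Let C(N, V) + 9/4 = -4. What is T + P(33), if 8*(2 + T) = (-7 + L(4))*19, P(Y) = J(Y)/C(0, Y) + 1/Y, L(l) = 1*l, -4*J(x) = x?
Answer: -51313/6600 ≈ -7.7747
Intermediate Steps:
J(x) = -x/4
C(N, V) = -25/4 (C(N, V) = -9/4 - 4 = -25/4)
L(l) = l
P(Y) = 1/Y + Y/25 (P(Y) = (-Y/4)/(-25/4) + 1/Y = -Y/4*(-4/25) + 1/Y = Y/25 + 1/Y = 1/Y + Y/25)
T = -73/8 (T = -2 + ((-7 + 4)*19)/8 = -2 + (-3*19)/8 = -2 + (1/8)*(-57) = -2 - 57/8 = -73/8 ≈ -9.1250)
T + P(33) = -73/8 + (1/33 + (1/25)*33) = -73/8 + (1/33 + 33/25) = -73/8 + 1114/825 = -51313/6600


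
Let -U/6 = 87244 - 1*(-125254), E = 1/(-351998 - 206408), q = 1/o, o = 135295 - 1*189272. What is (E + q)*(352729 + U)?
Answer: 564775733197/30141080662 ≈ 18.738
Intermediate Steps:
o = -53977 (o = 135295 - 189272 = -53977)
q = -1/53977 (q = 1/(-53977) = -1/53977 ≈ -1.8526e-5)
E = -1/558406 (E = 1/(-558406) = -1/558406 ≈ -1.7908e-6)
U = -1274988 (U = -6*(87244 - 1*(-125254)) = -6*(87244 + 125254) = -6*212498 = -1274988)
(E + q)*(352729 + U) = (-1/558406 - 1/53977)*(352729 - 1274988) = -612383/30141080662*(-922259) = 564775733197/30141080662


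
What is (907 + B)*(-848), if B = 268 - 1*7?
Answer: -990464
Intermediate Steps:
B = 261 (B = 268 - 7 = 261)
(907 + B)*(-848) = (907 + 261)*(-848) = 1168*(-848) = -990464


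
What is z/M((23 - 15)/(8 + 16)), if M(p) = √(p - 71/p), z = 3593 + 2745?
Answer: -3169*I*√1914/319 ≈ -434.61*I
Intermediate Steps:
z = 6338
z/M((23 - 15)/(8 + 16)) = 6338/(√((23 - 15)/(8 + 16) - 71*(8 + 16)/(23 - 15))) = 6338/(√(8/24 - 71/(8/24))) = 6338/(√(8*(1/24) - 71/(8*(1/24)))) = 6338/(√(⅓ - 71/⅓)) = 6338/(√(⅓ - 71*3)) = 6338/(√(⅓ - 213)) = 6338/(√(-638/3)) = 6338/((I*√1914/3)) = 6338*(-I*√1914/638) = -3169*I*√1914/319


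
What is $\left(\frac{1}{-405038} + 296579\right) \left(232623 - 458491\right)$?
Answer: $- \frac{13566283144622934}{202519} \approx -6.6988 \cdot 10^{10}$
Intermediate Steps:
$\left(\frac{1}{-405038} + 296579\right) \left(232623 - 458491\right) = \left(- \frac{1}{405038} + 296579\right) \left(-225868\right) = \frac{120125765001}{405038} \left(-225868\right) = - \frac{13566283144622934}{202519}$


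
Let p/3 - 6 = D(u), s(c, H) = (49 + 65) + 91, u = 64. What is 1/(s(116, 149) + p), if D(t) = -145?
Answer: -1/212 ≈ -0.0047170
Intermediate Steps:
s(c, H) = 205 (s(c, H) = 114 + 91 = 205)
p = -417 (p = 18 + 3*(-145) = 18 - 435 = -417)
1/(s(116, 149) + p) = 1/(205 - 417) = 1/(-212) = -1/212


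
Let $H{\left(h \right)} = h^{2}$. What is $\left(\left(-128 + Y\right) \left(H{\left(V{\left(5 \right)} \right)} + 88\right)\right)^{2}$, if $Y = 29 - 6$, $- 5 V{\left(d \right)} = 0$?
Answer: $85377600$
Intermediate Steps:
$V{\left(d \right)} = 0$ ($V{\left(d \right)} = \left(- \frac{1}{5}\right) 0 = 0$)
$Y = 23$
$\left(\left(-128 + Y\right) \left(H{\left(V{\left(5 \right)} \right)} + 88\right)\right)^{2} = \left(\left(-128 + 23\right) \left(0^{2} + 88\right)\right)^{2} = \left(- 105 \left(0 + 88\right)\right)^{2} = \left(\left(-105\right) 88\right)^{2} = \left(-9240\right)^{2} = 85377600$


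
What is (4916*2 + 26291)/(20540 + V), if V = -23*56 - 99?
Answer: 36123/19153 ≈ 1.8860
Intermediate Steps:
V = -1387 (V = -1288 - 99 = -1387)
(4916*2 + 26291)/(20540 + V) = (4916*2 + 26291)/(20540 - 1387) = (9832 + 26291)/19153 = 36123*(1/19153) = 36123/19153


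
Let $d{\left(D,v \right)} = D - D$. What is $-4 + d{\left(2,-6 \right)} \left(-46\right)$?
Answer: $-4$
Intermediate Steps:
$d{\left(D,v \right)} = 0$
$-4 + d{\left(2,-6 \right)} \left(-46\right) = -4 + 0 \left(-46\right) = -4 + 0 = -4$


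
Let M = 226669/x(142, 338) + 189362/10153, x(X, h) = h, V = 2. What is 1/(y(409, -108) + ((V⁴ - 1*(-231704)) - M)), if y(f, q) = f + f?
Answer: 263978/61202964263 ≈ 4.3132e-6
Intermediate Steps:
y(f, q) = 2*f
M = 181951901/263978 (M = 226669/338 + 189362/10153 = 181951901/263978 ≈ 689.27)
1/(y(409, -108) + ((V⁴ - 1*(-231704)) - M)) = 1/(2*409 + ((2⁴ - 1*(-231704)) - 1*181951901/263978)) = 1/(818 + ((16 + 231704) - 181951901/263978)) = 1/(818 + (231720 - 181951901/263978)) = 1/(818 + 60987030259/263978) = 1/(61202964263/263978) = 263978/61202964263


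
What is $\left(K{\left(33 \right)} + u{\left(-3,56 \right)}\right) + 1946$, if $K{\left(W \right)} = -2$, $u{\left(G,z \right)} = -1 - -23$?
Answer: $1966$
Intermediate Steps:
$u{\left(G,z \right)} = 22$ ($u{\left(G,z \right)} = -1 + 23 = 22$)
$\left(K{\left(33 \right)} + u{\left(-3,56 \right)}\right) + 1946 = \left(-2 + 22\right) + 1946 = 20 + 1946 = 1966$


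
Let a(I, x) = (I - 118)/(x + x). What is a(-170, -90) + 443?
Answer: 2223/5 ≈ 444.60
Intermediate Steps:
a(I, x) = (-118 + I)/(2*x) (a(I, x) = (-118 + I)/((2*x)) = (-118 + I)*(1/(2*x)) = (-118 + I)/(2*x))
a(-170, -90) + 443 = (½)*(-118 - 170)/(-90) + 443 = (½)*(-1/90)*(-288) + 443 = 8/5 + 443 = 2223/5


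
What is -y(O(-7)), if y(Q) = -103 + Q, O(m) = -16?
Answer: 119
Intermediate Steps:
-y(O(-7)) = -(-103 - 16) = -1*(-119) = 119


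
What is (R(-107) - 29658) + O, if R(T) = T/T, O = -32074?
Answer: -61731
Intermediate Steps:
R(T) = 1
(R(-107) - 29658) + O = (1 - 29658) - 32074 = -29657 - 32074 = -61731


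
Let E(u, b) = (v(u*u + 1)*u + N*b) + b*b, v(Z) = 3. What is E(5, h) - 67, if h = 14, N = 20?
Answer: 424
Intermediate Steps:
E(u, b) = b² + 3*u + 20*b (E(u, b) = (3*u + 20*b) + b*b = (3*u + 20*b) + b² = b² + 3*u + 20*b)
E(5, h) - 67 = (14² + 3*5 + 20*14) - 67 = (196 + 15 + 280) - 67 = 491 - 67 = 424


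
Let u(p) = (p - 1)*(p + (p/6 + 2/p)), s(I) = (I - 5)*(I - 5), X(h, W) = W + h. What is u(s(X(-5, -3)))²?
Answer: 31340873317264/28561 ≈ 1.0973e+9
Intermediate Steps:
s(I) = (-5 + I)² (s(I) = (-5 + I)*(-5 + I) = (-5 + I)²)
u(p) = (-1 + p)*(2/p + 7*p/6) (u(p) = (-1 + p)*(p + (p*(⅙) + 2/p)) = (-1 + p)*(p + (p/6 + 2/p)) = (-1 + p)*(p + (2/p + p/6)) = (-1 + p)*(2/p + 7*p/6))
u(s(X(-5, -3)))² = ((-12 + (-5 + (-3 - 5))²*(12 - 7*(-5 + (-3 - 5))² + 7*((-5 + (-3 - 5))²)²))/(6*((-5 + (-3 - 5))²)))² = ((-12 + (-5 - 8)²*(12 - 7*(-5 - 8)² + 7*((-5 - 8)²)²))/(6*((-5 - 8)²)))² = ((-12 + (-13)²*(12 - 7*(-13)² + 7*((-13)²)²))/(6*((-13)²)))² = ((⅙)*(-12 + 169*(12 - 7*169 + 7*169²))/169)² = ((⅙)*(1/169)*(-12 + 169*(12 - 1183 + 7*28561)))² = ((⅙)*(1/169)*(-12 + 169*(12 - 1183 + 199927)))² = ((⅙)*(1/169)*(-12 + 169*198756))² = ((⅙)*(1/169)*(-12 + 33589764))² = ((⅙)*(1/169)*33589752)² = (5598292/169)² = 31340873317264/28561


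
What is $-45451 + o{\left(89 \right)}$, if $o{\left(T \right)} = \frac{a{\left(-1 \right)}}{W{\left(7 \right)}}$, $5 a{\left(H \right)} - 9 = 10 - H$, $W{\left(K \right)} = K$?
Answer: $- \frac{318153}{7} \approx -45450.0$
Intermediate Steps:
$a{\left(H \right)} = \frac{19}{5} - \frac{H}{5}$ ($a{\left(H \right)} = \frac{9}{5} + \frac{10 - H}{5} = \frac{9}{5} - \left(-2 + \frac{H}{5}\right) = \frac{19}{5} - \frac{H}{5}$)
$o{\left(T \right)} = \frac{4}{7}$ ($o{\left(T \right)} = \frac{\frac{19}{5} - - \frac{1}{5}}{7} = \left(\frac{19}{5} + \frac{1}{5}\right) \frac{1}{7} = 4 \cdot \frac{1}{7} = \frac{4}{7}$)
$-45451 + o{\left(89 \right)} = -45451 + \frac{4}{7} = - \frac{318153}{7}$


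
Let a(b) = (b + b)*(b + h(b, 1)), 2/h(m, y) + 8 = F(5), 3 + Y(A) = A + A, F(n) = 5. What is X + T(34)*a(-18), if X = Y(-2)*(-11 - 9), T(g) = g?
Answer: 22988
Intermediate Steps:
Y(A) = -3 + 2*A (Y(A) = -3 + (A + A) = -3 + 2*A)
h(m, y) = -⅔ (h(m, y) = 2/(-8 + 5) = 2/(-3) = 2*(-⅓) = -⅔)
X = 140 (X = (-3 + 2*(-2))*(-11 - 9) = (-3 - 4)*(-20) = -7*(-20) = 140)
a(b) = 2*b*(-⅔ + b) (a(b) = (b + b)*(b - ⅔) = (2*b)*(-⅔ + b) = 2*b*(-⅔ + b))
X + T(34)*a(-18) = 140 + 34*((⅔)*(-18)*(-2 + 3*(-18))) = 140 + 34*((⅔)*(-18)*(-2 - 54)) = 140 + 34*((⅔)*(-18)*(-56)) = 140 + 34*672 = 140 + 22848 = 22988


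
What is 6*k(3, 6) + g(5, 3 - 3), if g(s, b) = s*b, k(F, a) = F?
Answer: 18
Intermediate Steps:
g(s, b) = b*s
6*k(3, 6) + g(5, 3 - 3) = 6*3 + (3 - 3)*5 = 18 + 0*5 = 18 + 0 = 18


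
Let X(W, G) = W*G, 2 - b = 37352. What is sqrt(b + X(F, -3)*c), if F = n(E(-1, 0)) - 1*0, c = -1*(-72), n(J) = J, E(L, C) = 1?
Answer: 3*I*sqrt(4174) ≈ 193.82*I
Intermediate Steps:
b = -37350 (b = 2 - 1*37352 = 2 - 37352 = -37350)
c = 72
F = 1 (F = 1 - 1*0 = 1 + 0 = 1)
X(W, G) = G*W
sqrt(b + X(F, -3)*c) = sqrt(-37350 - 3*1*72) = sqrt(-37350 - 3*72) = sqrt(-37350 - 216) = sqrt(-37566) = 3*I*sqrt(4174)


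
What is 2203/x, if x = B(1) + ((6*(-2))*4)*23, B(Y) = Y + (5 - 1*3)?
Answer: -2203/1101 ≈ -2.0009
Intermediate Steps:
B(Y) = 2 + Y (B(Y) = Y + (5 - 3) = Y + 2 = 2 + Y)
x = -1101 (x = (2 + 1) + ((6*(-2))*4)*23 = 3 - 12*4*23 = 3 - 48*23 = 3 - 1104 = -1101)
2203/x = 2203/(-1101) = 2203*(-1/1101) = -2203/1101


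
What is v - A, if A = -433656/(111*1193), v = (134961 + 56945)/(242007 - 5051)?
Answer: 21361693229/5229737398 ≈ 4.0847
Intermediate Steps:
v = 95953/118478 (v = 191906/236956 = 191906*(1/236956) = 95953/118478 ≈ 0.80988)
A = -144552/44141 (A = -433656/132423 = -433656*1/132423 = -144552/44141 ≈ -3.2748)
v - A = 95953/118478 - 1*(-144552/44141) = 95953/118478 + 144552/44141 = 21361693229/5229737398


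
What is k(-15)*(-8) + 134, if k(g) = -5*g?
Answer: -466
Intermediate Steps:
k(-15)*(-8) + 134 = -5*(-15)*(-8) + 134 = 75*(-8) + 134 = -600 + 134 = -466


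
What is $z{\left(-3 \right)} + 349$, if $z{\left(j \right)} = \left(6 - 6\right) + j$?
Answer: $346$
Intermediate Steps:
$z{\left(j \right)} = j$ ($z{\left(j \right)} = 0 + j = j$)
$z{\left(-3 \right)} + 349 = -3 + 349 = 346$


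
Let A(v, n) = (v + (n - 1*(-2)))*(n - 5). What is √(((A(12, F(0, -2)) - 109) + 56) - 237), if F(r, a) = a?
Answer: I*√374 ≈ 19.339*I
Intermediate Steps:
A(v, n) = (-5 + n)*(2 + n + v) (A(v, n) = (v + (n + 2))*(-5 + n) = (v + (2 + n))*(-5 + n) = (2 + n + v)*(-5 + n) = (-5 + n)*(2 + n + v))
√(((A(12, F(0, -2)) - 109) + 56) - 237) = √((((-10 + (-2)² - 5*12 - 3*(-2) - 2*12) - 109) + 56) - 237) = √((((-10 + 4 - 60 + 6 - 24) - 109) + 56) - 237) = √(((-84 - 109) + 56) - 237) = √((-193 + 56) - 237) = √(-137 - 237) = √(-374) = I*√374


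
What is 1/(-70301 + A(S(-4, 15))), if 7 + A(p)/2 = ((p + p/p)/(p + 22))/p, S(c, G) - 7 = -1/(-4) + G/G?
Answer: -3993/280767499 ≈ -1.4222e-5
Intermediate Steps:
S(c, G) = 33/4 (S(c, G) = 7 + (-1/(-4) + G/G) = 7 + (-1*(-¼) + 1) = 7 + (¼ + 1) = 7 + 5/4 = 33/4)
A(p) = -14 + 2*(1 + p)/(p*(22 + p)) (A(p) = -14 + 2*(((p + p/p)/(p + 22))/p) = -14 + 2*(((p + 1)/(22 + p))/p) = -14 + 2*(((1 + p)/(22 + p))/p) = -14 + 2*((1 + p)/(p*(22 + p))) = -14 + 2*(1 + p)/(p*(22 + p)))
1/(-70301 + A(S(-4, 15))) = 1/(-70301 + 2*(1 - 153*33/4 - 7*(33/4)²)/((33/4)*(22 + 33/4))) = 1/(-70301 + 2*(4/33)*(1 - 5049/4 - 7*1089/16)/(121/4)) = 1/(-70301 + 2*(4/33)*(4/121)*(1 - 5049/4 - 7623/16)) = 1/(-70301 + 2*(4/33)*(4/121)*(-27803/16)) = 1/(-70301 - 55606/3993) = 1/(-280767499/3993) = -3993/280767499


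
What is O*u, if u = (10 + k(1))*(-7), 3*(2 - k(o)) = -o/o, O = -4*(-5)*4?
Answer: -20720/3 ≈ -6906.7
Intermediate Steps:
O = 80 (O = 20*4 = 80)
k(o) = 7/3 (k(o) = 2 - (-1)*o/o/3 = 2 - (-1)/3 = 2 - ⅓*(-1) = 2 + ⅓ = 7/3)
u = -259/3 (u = (10 + 7/3)*(-7) = (37/3)*(-7) = -259/3 ≈ -86.333)
O*u = 80*(-259/3) = -20720/3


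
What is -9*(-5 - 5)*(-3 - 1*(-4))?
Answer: 90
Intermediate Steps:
-9*(-5 - 5)*(-3 - 1*(-4)) = -(-90)*(-3 + 4) = -(-90) = -9*(-10) = 90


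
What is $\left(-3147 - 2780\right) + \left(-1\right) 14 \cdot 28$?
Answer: $-6319$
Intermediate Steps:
$\left(-3147 - 2780\right) + \left(-1\right) 14 \cdot 28 = -5927 - 392 = -6319$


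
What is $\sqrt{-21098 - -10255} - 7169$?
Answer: $-7169 + i \sqrt{10843} \approx -7169.0 + 104.13 i$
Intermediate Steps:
$\sqrt{-21098 - -10255} - 7169 = \sqrt{-21098 + 10255} - 7169 = \sqrt{-10843} - 7169 = i \sqrt{10843} - 7169 = -7169 + i \sqrt{10843}$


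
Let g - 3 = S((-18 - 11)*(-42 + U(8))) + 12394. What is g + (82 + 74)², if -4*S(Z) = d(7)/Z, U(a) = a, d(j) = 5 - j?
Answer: 72437477/1972 ≈ 36733.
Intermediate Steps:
S(Z) = 1/(2*Z) (S(Z) = -(5 - 1*7)/(4*Z) = -(5 - 7)/(4*Z) = -(-1)/(2*Z) = 1/(2*Z))
g = 24446885/1972 (g = 3 + (1/(2*(((-18 - 11)*(-42 + 8)))) + 12394) = 3 + (1/(2*((-29*(-34)))) + 12394) = 3 + ((½)/986 + 12394) = 3 + ((½)*(1/986) + 12394) = 3 + (1/1972 + 12394) = 3 + 24440969/1972 = 24446885/1972 ≈ 12397.)
g + (82 + 74)² = 24446885/1972 + (82 + 74)² = 24446885/1972 + 156² = 24446885/1972 + 24336 = 72437477/1972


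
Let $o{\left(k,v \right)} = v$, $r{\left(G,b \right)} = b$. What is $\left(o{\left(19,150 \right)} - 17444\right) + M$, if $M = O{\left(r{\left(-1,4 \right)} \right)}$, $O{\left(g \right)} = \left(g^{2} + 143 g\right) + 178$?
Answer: $-16528$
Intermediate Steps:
$O{\left(g \right)} = 178 + g^{2} + 143 g$
$M = 766$ ($M = 178 + 4^{2} + 143 \cdot 4 = 178 + 16 + 572 = 766$)
$\left(o{\left(19,150 \right)} - 17444\right) + M = \left(150 - 17444\right) + 766 = -17294 + 766 = -16528$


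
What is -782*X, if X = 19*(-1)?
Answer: 14858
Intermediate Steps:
X = -19
-782*X = -782*(-19) = 14858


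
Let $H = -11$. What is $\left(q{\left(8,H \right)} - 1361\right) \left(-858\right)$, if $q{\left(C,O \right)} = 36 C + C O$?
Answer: $996138$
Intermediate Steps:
$\left(q{\left(8,H \right)} - 1361\right) \left(-858\right) = \left(8 \left(36 - 11\right) - 1361\right) \left(-858\right) = \left(8 \cdot 25 - 1361\right) \left(-858\right) = \left(200 - 1361\right) \left(-858\right) = \left(-1161\right) \left(-858\right) = 996138$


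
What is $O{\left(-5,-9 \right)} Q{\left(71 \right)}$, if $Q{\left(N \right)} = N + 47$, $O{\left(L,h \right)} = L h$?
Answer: $5310$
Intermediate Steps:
$Q{\left(N \right)} = 47 + N$
$O{\left(-5,-9 \right)} Q{\left(71 \right)} = \left(-5\right) \left(-9\right) \left(47 + 71\right) = 45 \cdot 118 = 5310$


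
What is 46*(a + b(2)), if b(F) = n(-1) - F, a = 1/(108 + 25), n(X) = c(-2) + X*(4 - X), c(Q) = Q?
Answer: -55016/133 ≈ -413.65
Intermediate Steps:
n(X) = -2 + X*(4 - X)
a = 1/133 ≈ 0.0075188
b(F) = -7 - F (b(F) = (-2 - 1*(-1)**2 + 4*(-1)) - F = (-2 - 1*1 - 4) - F = (-2 - 1 - 4) - F = -7 - F)
46*(a + b(2)) = 46*(1/133 + (-7 - 1*2)) = 46*(1/133 + (-7 - 2)) = 46*(1/133 - 9) = 46*(-1196/133) = -55016/133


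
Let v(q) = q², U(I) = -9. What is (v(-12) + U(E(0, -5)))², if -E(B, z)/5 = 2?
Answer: 18225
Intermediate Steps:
E(B, z) = -10 (E(B, z) = -5*2 = -10)
(v(-12) + U(E(0, -5)))² = ((-12)² - 9)² = (144 - 9)² = 135² = 18225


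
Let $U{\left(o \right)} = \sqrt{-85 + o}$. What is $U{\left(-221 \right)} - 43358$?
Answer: $-43358 + 3 i \sqrt{34} \approx -43358.0 + 17.493 i$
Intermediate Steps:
$U{\left(-221 \right)} - 43358 = \sqrt{-85 - 221} - 43358 = \sqrt{-306} - 43358 = 3 i \sqrt{34} - 43358 = -43358 + 3 i \sqrt{34}$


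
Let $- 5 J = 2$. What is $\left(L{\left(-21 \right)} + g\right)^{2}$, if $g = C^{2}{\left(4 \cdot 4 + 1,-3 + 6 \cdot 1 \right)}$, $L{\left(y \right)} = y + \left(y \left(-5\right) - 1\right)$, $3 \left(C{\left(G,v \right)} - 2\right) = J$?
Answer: $\frac{378652681}{50625} \approx 7479.6$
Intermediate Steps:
$J = - \frac{2}{5}$ ($J = \left(- \frac{1}{5}\right) 2 = - \frac{2}{5} \approx -0.4$)
$C{\left(G,v \right)} = \frac{28}{15}$ ($C{\left(G,v \right)} = 2 + \frac{1}{3} \left(- \frac{2}{5}\right) = 2 - \frac{2}{15} = \frac{28}{15}$)
$L{\left(y \right)} = -1 - 4 y$ ($L{\left(y \right)} = y - \left(1 + 5 y\right) = -1 - 4 y$)
$g = \frac{784}{225}$ ($g = \left(\frac{28}{15}\right)^{2} = \frac{784}{225} \approx 3.4844$)
$\left(L{\left(-21 \right)} + g\right)^{2} = \left(\left(-1 - -84\right) + \frac{784}{225}\right)^{2} = \left(\left(-1 + 84\right) + \frac{784}{225}\right)^{2} = \left(83 + \frac{784}{225}\right)^{2} = \left(\frac{19459}{225}\right)^{2} = \frac{378652681}{50625}$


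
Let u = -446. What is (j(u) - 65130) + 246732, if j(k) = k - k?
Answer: 181602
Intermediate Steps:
j(k) = 0
(j(u) - 65130) + 246732 = (0 - 65130) + 246732 = -65130 + 246732 = 181602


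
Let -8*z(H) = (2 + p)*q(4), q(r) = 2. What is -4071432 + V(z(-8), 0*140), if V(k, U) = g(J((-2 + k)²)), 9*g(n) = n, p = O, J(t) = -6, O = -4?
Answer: -12214298/3 ≈ -4.0714e+6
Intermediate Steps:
p = -4
g(n) = n/9
z(H) = ½ (z(H) = -(2 - 4)*2/8 = -(-1)*2/4 = -⅛*(-4) = ½)
V(k, U) = -⅔ (V(k, U) = (⅑)*(-6) = -⅔)
-4071432 + V(z(-8), 0*140) = -4071432 - ⅔ = -12214298/3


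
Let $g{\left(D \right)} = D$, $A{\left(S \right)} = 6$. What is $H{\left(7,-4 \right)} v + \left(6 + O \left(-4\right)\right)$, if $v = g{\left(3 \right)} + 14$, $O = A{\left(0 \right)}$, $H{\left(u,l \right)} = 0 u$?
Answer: $-18$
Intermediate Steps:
$H{\left(u,l \right)} = 0$
$O = 6$
$v = 17$ ($v = 3 + 14 = 17$)
$H{\left(7,-4 \right)} v + \left(6 + O \left(-4\right)\right) = 0 \cdot 17 + \left(6 + 6 \left(-4\right)\right) = 0 + \left(6 - 24\right) = 0 - 18 = -18$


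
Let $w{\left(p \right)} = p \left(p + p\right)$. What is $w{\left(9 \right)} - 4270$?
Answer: $-4108$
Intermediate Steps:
$w{\left(p \right)} = 2 p^{2}$ ($w{\left(p \right)} = p 2 p = 2 p^{2}$)
$w{\left(9 \right)} - 4270 = 2 \cdot 9^{2} - 4270 = 2 \cdot 81 - 4270 = 162 - 4270 = -4108$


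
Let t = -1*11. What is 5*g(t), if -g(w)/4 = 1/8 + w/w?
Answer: -45/2 ≈ -22.500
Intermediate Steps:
t = -11
g(w) = -9/2 (g(w) = -4*(1/8 + w/w) = -4*(1*(1/8) + 1) = -4*(1/8 + 1) = -4*9/8 = -9/2)
5*g(t) = 5*(-9/2) = -45/2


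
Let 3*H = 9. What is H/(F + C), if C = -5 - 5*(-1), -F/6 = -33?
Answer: 1/66 ≈ 0.015152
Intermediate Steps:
H = 3 (H = (⅓)*9 = 3)
F = 198 (F = -6*(-33) = 198)
C = 0 (C = -5 + 5 = 0)
H/(F + C) = 3/(198 + 0) = 3/198 = 3*(1/198) = 1/66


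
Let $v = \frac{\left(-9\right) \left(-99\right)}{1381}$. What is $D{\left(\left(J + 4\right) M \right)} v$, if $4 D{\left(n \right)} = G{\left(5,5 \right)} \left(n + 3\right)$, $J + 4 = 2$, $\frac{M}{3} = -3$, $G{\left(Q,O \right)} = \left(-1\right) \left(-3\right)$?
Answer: $- \frac{40095}{5524} \approx -7.2583$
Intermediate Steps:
$G{\left(Q,O \right)} = 3$
$M = -9$ ($M = 3 \left(-3\right) = -9$)
$J = -2$ ($J = -4 + 2 = -2$)
$D{\left(n \right)} = \frac{9}{4} + \frac{3 n}{4}$ ($D{\left(n \right)} = \frac{3 \left(n + 3\right)}{4} = \frac{3 \left(3 + n\right)}{4} = \frac{9 + 3 n}{4} = \frac{9}{4} + \frac{3 n}{4}$)
$v = \frac{891}{1381}$ ($v = 891 \cdot \frac{1}{1381} = \frac{891}{1381} \approx 0.64518$)
$D{\left(\left(J + 4\right) M \right)} v = \left(\frac{9}{4} + \frac{3 \left(-2 + 4\right) \left(-9\right)}{4}\right) \frac{891}{1381} = \left(\frac{9}{4} + \frac{3 \cdot 2 \left(-9\right)}{4}\right) \frac{891}{1381} = \left(\frac{9}{4} + \frac{3}{4} \left(-18\right)\right) \frac{891}{1381} = \left(\frac{9}{4} - \frac{27}{2}\right) \frac{891}{1381} = \left(- \frac{45}{4}\right) \frac{891}{1381} = - \frac{40095}{5524}$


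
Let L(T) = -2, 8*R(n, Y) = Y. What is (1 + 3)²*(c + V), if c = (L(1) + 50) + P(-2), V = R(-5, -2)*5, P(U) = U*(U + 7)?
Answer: 588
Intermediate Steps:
R(n, Y) = Y/8
P(U) = U*(7 + U)
V = -5/4 (V = ((⅛)*(-2))*5 = -¼*5 = -5/4 ≈ -1.2500)
c = 38 (c = (-2 + 50) - 2*(7 - 2) = 48 - 2*5 = 48 - 10 = 38)
(1 + 3)²*(c + V) = (1 + 3)²*(38 - 5/4) = 4²*(147/4) = 16*(147/4) = 588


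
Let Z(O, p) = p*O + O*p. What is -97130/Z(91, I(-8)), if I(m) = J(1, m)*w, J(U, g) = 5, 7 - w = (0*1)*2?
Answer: -9713/637 ≈ -15.248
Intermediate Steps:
w = 7 (w = 7 - 0*1*2 = 7 - 0*2 = 7 - 1*0 = 7 + 0 = 7)
I(m) = 35 (I(m) = 5*7 = 35)
Z(O, p) = 2*O*p (Z(O, p) = O*p + O*p = 2*O*p)
-97130/Z(91, I(-8)) = -97130/(2*91*35) = -97130/6370 = -97130*1/6370 = -9713/637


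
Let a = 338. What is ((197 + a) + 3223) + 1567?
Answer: 5325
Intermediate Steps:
((197 + a) + 3223) + 1567 = ((197 + 338) + 3223) + 1567 = (535 + 3223) + 1567 = 3758 + 1567 = 5325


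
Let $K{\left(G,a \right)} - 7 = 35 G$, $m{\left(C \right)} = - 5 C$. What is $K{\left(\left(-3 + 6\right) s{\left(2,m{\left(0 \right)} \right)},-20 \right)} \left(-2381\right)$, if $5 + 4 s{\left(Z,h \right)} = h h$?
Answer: $\frac{1183357}{4} \approx 2.9584 \cdot 10^{5}$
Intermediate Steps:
$s{\left(Z,h \right)} = - \frac{5}{4} + \frac{h^{2}}{4}$ ($s{\left(Z,h \right)} = - \frac{5}{4} + \frac{h h}{4} = - \frac{5}{4} + \frac{h^{2}}{4}$)
$K{\left(G,a \right)} = 7 + 35 G$
$K{\left(\left(-3 + 6\right) s{\left(2,m{\left(0 \right)} \right)},-20 \right)} \left(-2381\right) = \left(7 + 35 \left(-3 + 6\right) \left(- \frac{5}{4} + \frac{\left(\left(-5\right) 0\right)^{2}}{4}\right)\right) \left(-2381\right) = \left(7 + 35 \cdot 3 \left(- \frac{5}{4} + \frac{0^{2}}{4}\right)\right) \left(-2381\right) = \left(7 + 35 \cdot 3 \left(- \frac{5}{4} + \frac{1}{4} \cdot 0\right)\right) \left(-2381\right) = \left(7 + 35 \cdot 3 \left(- \frac{5}{4} + 0\right)\right) \left(-2381\right) = \left(7 + 35 \cdot 3 \left(- \frac{5}{4}\right)\right) \left(-2381\right) = \left(7 + 35 \left(- \frac{15}{4}\right)\right) \left(-2381\right) = \left(7 - \frac{525}{4}\right) \left(-2381\right) = \left(- \frac{497}{4}\right) \left(-2381\right) = \frac{1183357}{4}$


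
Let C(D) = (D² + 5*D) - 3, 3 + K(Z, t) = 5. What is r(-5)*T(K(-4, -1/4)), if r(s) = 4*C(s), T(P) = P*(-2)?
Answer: 48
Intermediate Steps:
K(Z, t) = 2 (K(Z, t) = -3 + 5 = 2)
C(D) = -3 + D² + 5*D
T(P) = -2*P
r(s) = -12 + 4*s² + 20*s (r(s) = 4*(-3 + s² + 5*s) = -12 + 4*s² + 20*s)
r(-5)*T(K(-4, -1/4)) = (-12 + 4*(-5)² + 20*(-5))*(-2*2) = (-12 + 4*25 - 100)*(-4) = (-12 + 100 - 100)*(-4) = -12*(-4) = 48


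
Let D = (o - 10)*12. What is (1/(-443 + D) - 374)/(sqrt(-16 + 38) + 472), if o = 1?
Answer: -48633700/61370931 + 206075*sqrt(22)/122741862 ≈ -0.78458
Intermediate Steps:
D = -108 (D = (1 - 10)*12 = -9*12 = -108)
(1/(-443 + D) - 374)/(sqrt(-16 + 38) + 472) = (1/(-443 - 108) - 374)/(sqrt(-16 + 38) + 472) = (1/(-551) - 374)/(sqrt(22) + 472) = (-1/551 - 374)/(472 + sqrt(22)) = -206075/(551*(472 + sqrt(22)))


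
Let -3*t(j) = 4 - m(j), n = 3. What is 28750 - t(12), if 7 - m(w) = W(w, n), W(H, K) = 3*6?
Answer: 28755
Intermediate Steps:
W(H, K) = 18
m(w) = -11 (m(w) = 7 - 1*18 = 7 - 18 = -11)
t(j) = -5 (t(j) = -(4 - 1*(-11))/3 = -(4 + 11)/3 = -⅓*15 = -5)
28750 - t(12) = 28750 - 1*(-5) = 28750 + 5 = 28755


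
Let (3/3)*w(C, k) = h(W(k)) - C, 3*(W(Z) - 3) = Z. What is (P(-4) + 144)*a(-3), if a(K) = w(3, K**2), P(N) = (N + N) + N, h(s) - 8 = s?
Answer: 1452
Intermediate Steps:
W(Z) = 3 + Z/3
h(s) = 8 + s
P(N) = 3*N (P(N) = 2*N + N = 3*N)
w(C, k) = 11 - C + k/3 (w(C, k) = (8 + (3 + k/3)) - C = (11 + k/3) - C = 11 - C + k/3)
a(K) = 8 + K**2/3 (a(K) = 11 - 1*3 + K**2/3 = 11 - 3 + K**2/3 = 8 + K**2/3)
(P(-4) + 144)*a(-3) = (3*(-4) + 144)*(8 + (1/3)*(-3)**2) = (-12 + 144)*(8 + (1/3)*9) = 132*(8 + 3) = 132*11 = 1452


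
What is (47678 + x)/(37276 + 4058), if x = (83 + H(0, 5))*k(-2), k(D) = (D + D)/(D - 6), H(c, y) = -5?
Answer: 47717/41334 ≈ 1.1544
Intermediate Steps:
k(D) = 2*D/(-6 + D) (k(D) = (2*D)/(-6 + D) = 2*D/(-6 + D))
x = 39 (x = (83 - 5)*(2*(-2)/(-6 - 2)) = 78*(2*(-2)/(-8)) = 78*(2*(-2)*(-1/8)) = 78*(1/2) = 39)
(47678 + x)/(37276 + 4058) = (47678 + 39)/(37276 + 4058) = 47717/41334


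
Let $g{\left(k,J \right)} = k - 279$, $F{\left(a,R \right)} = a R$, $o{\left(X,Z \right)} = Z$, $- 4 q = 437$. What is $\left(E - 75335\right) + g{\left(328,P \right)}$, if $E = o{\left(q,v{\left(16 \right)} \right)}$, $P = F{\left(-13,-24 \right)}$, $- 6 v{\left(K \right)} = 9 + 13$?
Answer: $- \frac{225869}{3} \approx -75290.0$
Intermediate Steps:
$q = - \frac{437}{4}$ ($q = \left(- \frac{1}{4}\right) 437 = - \frac{437}{4} \approx -109.25$)
$v{\left(K \right)} = - \frac{11}{3}$ ($v{\left(K \right)} = - \frac{9 + 13}{6} = \left(- \frac{1}{6}\right) 22 = - \frac{11}{3}$)
$F{\left(a,R \right)} = R a$
$P = 312$ ($P = \left(-24\right) \left(-13\right) = 312$)
$g{\left(k,J \right)} = -279 + k$
$E = - \frac{11}{3} \approx -3.6667$
$\left(E - 75335\right) + g{\left(328,P \right)} = \left(- \frac{11}{3} - 75335\right) + \left(-279 + 328\right) = - \frac{226016}{3} + 49 = - \frac{225869}{3}$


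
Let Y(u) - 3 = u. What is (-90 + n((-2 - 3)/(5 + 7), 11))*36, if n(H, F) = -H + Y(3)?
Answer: -3009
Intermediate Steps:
Y(u) = 3 + u
n(H, F) = 6 - H (n(H, F) = -H + (3 + 3) = -H + 6 = 6 - H)
(-90 + n((-2 - 3)/(5 + 7), 11))*36 = (-90 + (6 - (-2 - 3)/(5 + 7)))*36 = (-90 + (6 - (-5)/12))*36 = (-90 + (6 - 1*(-5/12)))*36 = (-90 + (6 + 5/12))*36 = (-90 + 77/12)*36 = -1003/12*36 = -3009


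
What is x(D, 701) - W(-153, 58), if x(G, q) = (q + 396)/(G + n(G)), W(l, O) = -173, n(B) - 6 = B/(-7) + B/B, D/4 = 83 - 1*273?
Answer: 772724/4511 ≈ 171.30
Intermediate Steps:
D = -760 (D = 4*(83 - 1*273) = 4*(83 - 273) = 4*(-190) = -760)
n(B) = 7 - B/7 (n(B) = 6 + (B/(-7) + B/B) = 6 + (B*(-1/7) + 1) = 6 + (-B/7 + 1) = 6 + (1 - B/7) = 7 - B/7)
x(G, q) = (396 + q)/(7 + 6*G/7) (x(G, q) = (q + 396)/(G + (7 - G/7)) = (396 + q)/(7 + 6*G/7))
x(D, 701) - W(-153, 58) = 7*(396 + 701)/(49 + 6*(-760)) - 1*(-173) = 7*1097/(49 - 4560) + 173 = 7*1097/(-4511) + 173 = 7*(-1/4511)*1097 + 173 = -7679/4511 + 173 = 772724/4511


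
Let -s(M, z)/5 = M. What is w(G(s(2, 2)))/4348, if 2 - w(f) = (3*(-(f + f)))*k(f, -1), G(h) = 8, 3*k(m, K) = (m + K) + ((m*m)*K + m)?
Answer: -391/2174 ≈ -0.17985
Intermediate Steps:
k(m, K) = K/3 + 2*m/3 + K*m**2/3 (k(m, K) = ((m + K) + ((m*m)*K + m))/3 = ((K + m) + (m**2*K + m))/3 = ((K + m) + (K*m**2 + m))/3 = ((K + m) + (m + K*m**2))/3 = (K + 2*m + K*m**2)/3 = K/3 + 2*m/3 + K*m**2/3)
s(M, z) = -5*M
w(f) = 2 + 6*f*(-1/3 - f**2/3 + 2*f/3) (w(f) = 2 - 3*(-(f + f))*((1/3)*(-1) + 2*f/3 + (1/3)*(-1)*f**2) = 2 - 3*(-2*f)*(-1/3 + 2*f/3 - f**2/3) = 2 - 3*(-2*f)*(-1/3 - f**2/3 + 2*f/3) = 2 - (-6*f)*(-1/3 - f**2/3 + 2*f/3) = 2 - (-6)*f*(-1/3 - f**2/3 + 2*f/3) = 2 + 6*f*(-1/3 - f**2/3 + 2*f/3))
w(G(s(2, 2)))/4348 = (2 - 2*8*(1 + 8**2 - 2*8))/4348 = (2 - 2*8*(1 + 64 - 16))*(1/4348) = (2 - 2*8*49)*(1/4348) = (2 - 784)*(1/4348) = -782*1/4348 = -391/2174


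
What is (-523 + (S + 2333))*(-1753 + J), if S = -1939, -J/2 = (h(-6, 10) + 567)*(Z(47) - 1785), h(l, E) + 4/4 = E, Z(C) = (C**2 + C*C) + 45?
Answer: 398198361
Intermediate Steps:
Z(C) = 45 + 2*C**2 (Z(C) = (C**2 + C**2) + 45 = 2*C**2 + 45 = 45 + 2*C**2)
h(l, E) = -1 + E
J = -3085056 (J = -2*((-1 + 10) + 567)*((45 + 2*47**2) - 1785) = -2*(9 + 567)*((45 + 2*2209) - 1785) = -1152*((45 + 4418) - 1785) = -1152*(4463 - 1785) = -1152*2678 = -2*1542528 = -3085056)
(-523 + (S + 2333))*(-1753 + J) = (-523 + (-1939 + 2333))*(-1753 - 3085056) = (-523 + 394)*(-3086809) = -129*(-3086809) = 398198361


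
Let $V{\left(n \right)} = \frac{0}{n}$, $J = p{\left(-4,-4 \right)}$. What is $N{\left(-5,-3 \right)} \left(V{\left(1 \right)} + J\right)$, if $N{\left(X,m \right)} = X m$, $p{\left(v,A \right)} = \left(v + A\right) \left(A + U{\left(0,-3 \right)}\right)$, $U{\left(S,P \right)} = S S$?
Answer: $480$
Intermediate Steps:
$U{\left(S,P \right)} = S^{2}$
$p{\left(v,A \right)} = A \left(A + v\right)$ ($p{\left(v,A \right)} = \left(v + A\right) \left(A + 0^{2}\right) = \left(A + v\right) \left(A + 0\right) = \left(A + v\right) A = A \left(A + v\right)$)
$J = 32$ ($J = - 4 \left(-4 - 4\right) = \left(-4\right) \left(-8\right) = 32$)
$V{\left(n \right)} = 0$
$N{\left(-5,-3 \right)} \left(V{\left(1 \right)} + J\right) = \left(-5\right) \left(-3\right) \left(0 + 32\right) = 15 \cdot 32 = 480$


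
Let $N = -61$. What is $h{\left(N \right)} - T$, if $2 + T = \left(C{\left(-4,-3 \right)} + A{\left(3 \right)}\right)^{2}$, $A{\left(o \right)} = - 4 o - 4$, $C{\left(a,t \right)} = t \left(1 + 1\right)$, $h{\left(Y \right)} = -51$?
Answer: $-533$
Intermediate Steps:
$C{\left(a,t \right)} = 2 t$ ($C{\left(a,t \right)} = t 2 = 2 t$)
$A{\left(o \right)} = -4 - 4 o$
$T = 482$ ($T = -2 + \left(2 \left(-3\right) - 16\right)^{2} = -2 + \left(-6 - 16\right)^{2} = -2 + \left(-22\right)^{2} = -2 + 484 = 482$)
$h{\left(N \right)} - T = -51 - 482 = -533$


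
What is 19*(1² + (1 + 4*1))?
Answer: 114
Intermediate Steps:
19*(1² + (1 + 4*1)) = 19*(1 + (1 + 4)) = 19*(1 + 5) = 19*6 = 114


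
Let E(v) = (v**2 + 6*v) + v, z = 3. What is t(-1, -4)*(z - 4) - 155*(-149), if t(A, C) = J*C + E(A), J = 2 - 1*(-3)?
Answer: 23121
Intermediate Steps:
E(v) = v**2 + 7*v
J = 5 (J = 2 + 3 = 5)
t(A, C) = 5*C + A*(7 + A)
t(-1, -4)*(z - 4) - 155*(-149) = (5*(-4) - (7 - 1))*(3 - 4) - 155*(-149) = (-20 - 1*6)*(-1) + 23095 = (-20 - 6)*(-1) + 23095 = -26*(-1) + 23095 = 26 + 23095 = 23121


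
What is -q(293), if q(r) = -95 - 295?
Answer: 390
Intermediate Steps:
q(r) = -390
-q(293) = -1*(-390) = 390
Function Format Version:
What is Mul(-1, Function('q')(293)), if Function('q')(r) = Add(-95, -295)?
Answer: 390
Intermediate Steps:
Function('q')(r) = -390
Mul(-1, Function('q')(293)) = Mul(-1, -390) = 390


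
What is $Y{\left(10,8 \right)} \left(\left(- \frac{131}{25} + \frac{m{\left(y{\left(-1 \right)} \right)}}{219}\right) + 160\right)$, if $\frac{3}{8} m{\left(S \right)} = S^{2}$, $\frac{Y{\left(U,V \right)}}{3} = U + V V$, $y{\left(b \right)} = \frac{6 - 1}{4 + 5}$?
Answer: $\frac{15236716402}{443475} \approx 34358.0$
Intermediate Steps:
$y{\left(b \right)} = \frac{5}{9}$
$Y{\left(U,V \right)} = 3 U + 3 V^{2}$ ($Y{\left(U,V \right)} = 3 \left(U + V V\right) = 3 \left(U + V^{2}\right) = 3 U + 3 V^{2}$)
$m{\left(S \right)} = \frac{8 S^{2}}{3}$
$Y{\left(10,8 \right)} \left(\left(- \frac{131}{25} + \frac{m{\left(y{\left(-1 \right)} \right)}}{219}\right) + 160\right) = \left(3 \cdot 10 + 3 \cdot 8^{2}\right) \left(\left(- \frac{131}{25} + \frac{\frac{8}{3} \left(\frac{5}{9}\right)^{2}}{219}\right) + 160\right) = \left(30 + 3 \cdot 64\right) \left(\left(\left(-131\right) \frac{1}{25} + \frac{8}{3} \cdot \frac{25}{81} \cdot \frac{1}{219}\right) + 160\right) = \left(30 + 192\right) \left(\left(- \frac{131}{25} + \frac{200}{243} \cdot \frac{1}{219}\right) + 160\right) = 222 \left(\left(- \frac{131}{25} + \frac{200}{53217}\right) + 160\right) = 222 \left(- \frac{6966427}{1330425} + 160\right) = 222 \cdot \frac{205901573}{1330425} = \frac{15236716402}{443475}$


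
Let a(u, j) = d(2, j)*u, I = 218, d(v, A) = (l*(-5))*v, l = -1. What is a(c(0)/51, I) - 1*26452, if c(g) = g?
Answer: -26452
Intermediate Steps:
d(v, A) = 5*v (d(v, A) = (-1*(-5))*v = 5*v)
a(u, j) = 10*u (a(u, j) = (5*2)*u = 10*u)
a(c(0)/51, I) - 1*26452 = 10*(0/51) - 1*26452 = 10*(0*(1/51)) - 26452 = 10*0 - 26452 = 0 - 26452 = -26452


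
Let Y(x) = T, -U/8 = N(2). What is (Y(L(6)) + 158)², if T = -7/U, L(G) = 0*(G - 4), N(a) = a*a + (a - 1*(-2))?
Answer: 102394161/4096 ≈ 24999.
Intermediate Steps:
N(a) = 2 + a + a² (N(a) = a² + (a + 2) = a² + (2 + a) = 2 + a + a²)
L(G) = 0 (L(G) = 0*(-4 + G) = 0)
U = -64 (U = -8*(2 + 2 + 2²) = -8*(2 + 2 + 4) = -8*8 = -64)
T = 7/64 (T = -7/(-64) = -7*(-1/64) = 7/64 ≈ 0.10938)
Y(x) = 7/64
(Y(L(6)) + 158)² = (7/64 + 158)² = (10119/64)² = 102394161/4096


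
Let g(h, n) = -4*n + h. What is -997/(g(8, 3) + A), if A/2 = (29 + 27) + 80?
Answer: -997/268 ≈ -3.7201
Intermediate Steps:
A = 272 (A = 2*((29 + 27) + 80) = 2*(56 + 80) = 2*136 = 272)
g(h, n) = h - 4*n
-997/(g(8, 3) + A) = -997/((8 - 4*3) + 272) = -997/((8 - 12) + 272) = -997/(-4 + 272) = -997/268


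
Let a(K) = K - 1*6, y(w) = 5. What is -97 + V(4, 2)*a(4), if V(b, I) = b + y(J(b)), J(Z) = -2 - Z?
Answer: -115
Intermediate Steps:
V(b, I) = 5 + b (V(b, I) = b + 5 = 5 + b)
a(K) = -6 + K (a(K) = K - 6 = -6 + K)
-97 + V(4, 2)*a(4) = -97 + (5 + 4)*(-6 + 4) = -97 + 9*(-2) = -97 - 18 = -115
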